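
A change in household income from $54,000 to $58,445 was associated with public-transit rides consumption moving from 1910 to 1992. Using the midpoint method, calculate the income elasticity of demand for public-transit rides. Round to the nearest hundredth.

%ΔQ = (1992 − 1910)/[(1910+1992)/2] = 82/1951 ≈ 0.0420.
%ΔI = (58,445 − 54,000)/[(54,000+58,445)/2] = 4445/56222.5 ≈ 0.0791.
E_I = %ΔQ/%ΔI ≈ 0.53.
E_I ∈ (0,1): normal good (necessity).

0.53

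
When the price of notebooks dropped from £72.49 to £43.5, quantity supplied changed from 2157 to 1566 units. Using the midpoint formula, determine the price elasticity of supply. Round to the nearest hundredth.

%Δq = (1566 − 2157)/[(2157 + 1566)/2] = -591/1861.5 ≈ -0.3175.
%ΔP = (43.5 − 72.49)/[(72.49 + 43.5)/2] = -28.99/57.995 ≈ -0.4999.
Arc elasticity E = %Δq/%ΔP ≈ -0.3175/-0.4999 ≈ 0.64.
|E| < 1: supply is inelastic over this range.

0.64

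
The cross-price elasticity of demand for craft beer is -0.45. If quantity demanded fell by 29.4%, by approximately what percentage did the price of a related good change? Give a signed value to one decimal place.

65.3

%ΔQ ≈ E × %ΔP_y ⇒ %ΔP_y = %ΔQ / E = (-29.4%)/(-0.45) ≈ 65.3%.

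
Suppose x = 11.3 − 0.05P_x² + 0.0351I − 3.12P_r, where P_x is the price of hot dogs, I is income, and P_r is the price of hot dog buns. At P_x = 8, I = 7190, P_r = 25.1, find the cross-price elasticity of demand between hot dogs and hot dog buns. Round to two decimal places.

x = 11.3 − 0.05(8)² + 0.0351(7190) − 3.12(25.1) = 11.3 − 3.2 + 252.369 − 78.312 = 182.157.
∂x/∂P_r = −3.12, so E_xy = -3.12·(25.1/182.157) ≈ -0.43.
E_xy < 0: the goods are complements.

-0.43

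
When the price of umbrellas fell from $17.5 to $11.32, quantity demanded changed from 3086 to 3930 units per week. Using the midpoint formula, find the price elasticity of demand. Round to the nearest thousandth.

-0.561

%ΔQ = (3930 − 3086)/[(3086 + 3930)/2] = 844/3508 ≈ 0.2406.
%Δp = (11.32 − 17.5)/[(17.5 + 11.32)/2] = -6.18/14.41 ≈ -0.4289.
Arc elasticity E = %ΔQ/%Δp ≈ 0.2406/-0.4289 ≈ -0.561.
|E| < 1: demand is inelastic over this range.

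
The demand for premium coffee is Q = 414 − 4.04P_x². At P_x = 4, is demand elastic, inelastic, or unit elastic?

inelastic

At P_x = 4, Q = 349.36.
dQ/dP_x = −2·4.04·P_x = −32.32.
Point elasticity E = (dQ/dP_x)·(P_x/Q) = -32.32 × 4/349.36 ≈ -0.370.
|E| ≈ 0.370 < 1, so demand is inelastic.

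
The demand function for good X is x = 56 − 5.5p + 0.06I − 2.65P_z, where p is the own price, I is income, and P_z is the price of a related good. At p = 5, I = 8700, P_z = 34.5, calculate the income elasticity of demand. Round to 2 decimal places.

1.14

Substituting, x = 56 − 5.5(5) + 0.06(8700) − 2.65(34.5) = 56 − 27.5 + 522 − 91.425 = 459.075.
∂x/∂I = +0.06, so E_I = 0.06·(8700/459.075) ≈ 1.14.
E_I > 1: normal good (luxury).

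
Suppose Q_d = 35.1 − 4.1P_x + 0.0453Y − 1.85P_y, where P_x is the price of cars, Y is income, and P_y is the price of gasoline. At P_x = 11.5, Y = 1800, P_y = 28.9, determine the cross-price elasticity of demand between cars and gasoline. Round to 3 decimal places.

Q_d = 35.1 − 4.1(11.5) + 0.0453(1800) − 1.85(28.9) = 35.1 − 47.15 + 81.54 − 53.465 = 16.025.
∂Q_d/∂P_y = −1.85, so E_xy = -1.85·(28.9/16.025) ≈ -3.336.
E_xy < 0: the goods are complements.

-3.336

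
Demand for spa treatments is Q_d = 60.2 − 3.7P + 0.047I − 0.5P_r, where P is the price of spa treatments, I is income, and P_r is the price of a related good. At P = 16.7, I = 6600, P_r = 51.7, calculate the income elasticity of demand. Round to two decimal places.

1.10

Substituting, Q_d = 60.2 − 3.7(16.7) + 0.047(6600) − 0.5(51.7) = 60.2 − 61.79 + 310.2 − 25.85 = 282.76.
∂Q_d/∂I = +0.047, so E_I = 0.047·(6600/282.76) ≈ 1.10.
E_I > 1: normal good (luxury).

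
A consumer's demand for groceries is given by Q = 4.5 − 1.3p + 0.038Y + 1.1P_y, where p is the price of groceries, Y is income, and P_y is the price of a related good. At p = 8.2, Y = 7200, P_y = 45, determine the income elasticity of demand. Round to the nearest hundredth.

Evaluating quantity at (p, Y, P_y) gives Q = 4.5 − 1.3(8.2) + 0.038(7200) + 1.1(45) = 4.5 − 10.66 + 273.6 + 49.5 = 316.94.
∂Q/∂Y = +0.038, so E_I = 0.038·(7200/316.94) ≈ 0.86.
E_I ∈ (0,1): normal good (necessity).

0.86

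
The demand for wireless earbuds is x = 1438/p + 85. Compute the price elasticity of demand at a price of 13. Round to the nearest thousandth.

-0.565

At p = 13, x = 195.6154.
dx/dp = −1438/p² = −8.5089.
Point elasticity E = (dx/dp)·(p/x) = -8.5089 × 13/195.6154 ≈ -0.565.
|E| < 1, so demand is inelastic at this price.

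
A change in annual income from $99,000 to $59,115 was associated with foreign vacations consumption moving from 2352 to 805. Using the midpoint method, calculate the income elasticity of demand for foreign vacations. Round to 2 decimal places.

1.94

%ΔQ = (805 − 2352)/[(2352+805)/2] = -1547/1578.5 ≈ -0.9800.
%ΔY = (59,115 − 99,000)/[(99,000+59,115)/2] = -39885/79057.5 ≈ -0.5045.
E_I = %ΔQ/%ΔY ≈ 1.94.
E_I > 1: normal good (luxury).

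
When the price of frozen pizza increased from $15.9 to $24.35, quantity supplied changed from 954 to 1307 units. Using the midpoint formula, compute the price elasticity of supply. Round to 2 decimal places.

0.74

%ΔQ = (1307 − 954)/[(954 + 1307)/2] = 353/1130.5 ≈ 0.3123.
%ΔP = (24.35 − 15.9)/[(15.9 + 24.35)/2] = 8.45/20.125 ≈ 0.4199.
Arc elasticity E = %ΔQ/%ΔP ≈ 0.3123/0.4199 ≈ 0.74.
|E| < 1: supply is inelastic over this range.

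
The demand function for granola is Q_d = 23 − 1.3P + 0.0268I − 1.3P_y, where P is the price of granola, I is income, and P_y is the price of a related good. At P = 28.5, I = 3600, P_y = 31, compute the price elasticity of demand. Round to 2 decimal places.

-0.88

First evaluate Q_d: 23 − 1.3(28.5) + 0.0268(3600) − 1.3(31) = 23 − 37.05 + 96.48 − 40.3 = 42.13.
∂Q_d/∂P = −1.3, so E_p = (−1.3)·(28.5/42.13) ≈ -0.88.
|E_p| < 1: demand is inelastic.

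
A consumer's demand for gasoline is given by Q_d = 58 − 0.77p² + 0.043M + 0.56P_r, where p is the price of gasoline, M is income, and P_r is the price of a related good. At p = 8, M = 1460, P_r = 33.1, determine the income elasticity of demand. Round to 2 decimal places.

First evaluate Q_d: 58 − 0.77(8)² + 0.043(1460) + 0.56(33.1) = 58 − 49.28 + 62.78 + 18.536 = 90.036.
∂Q_d/∂M = +0.043, so E_I = 0.043·(1460/90.036) ≈ 0.70.
E_I ∈ (0,1): normal good (necessity).

0.70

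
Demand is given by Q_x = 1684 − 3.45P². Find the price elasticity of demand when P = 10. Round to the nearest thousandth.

At P = 10, Q_x = 1339.
dQ_x/dP = −2·3.45·P = −69.
Point elasticity E = (dQ_x/dP)·(P/Q_x) = -69 × 10/1339 ≈ -0.515.
|E| < 1, so demand is inelastic at this price.

-0.515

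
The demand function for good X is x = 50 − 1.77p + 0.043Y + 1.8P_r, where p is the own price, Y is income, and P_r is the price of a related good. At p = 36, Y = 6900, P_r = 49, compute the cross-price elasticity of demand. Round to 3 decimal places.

At the given point, x = 50 − 1.77(36) + 0.043(6900) + 1.8(49) = 50 − 63.72 + 296.7 + 88.2 = 371.18.
∂x/∂P_r = +1.8, so E_xy = 1.8·(49/371.18) ≈ 0.238.
E_xy > 0: the goods are substitutes.

0.238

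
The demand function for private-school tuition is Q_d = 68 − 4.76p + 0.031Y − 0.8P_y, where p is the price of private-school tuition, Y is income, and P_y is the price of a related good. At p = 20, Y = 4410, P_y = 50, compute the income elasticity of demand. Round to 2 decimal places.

First evaluate Q_d: 68 − 4.76(20) + 0.031(4410) − 0.8(50) = 68 − 95.2 + 136.71 − 40 = 69.51.
∂Q_d/∂Y = +0.031, so E_I = 0.031·(4410/69.51) ≈ 1.97.
E_I > 1: normal good (luxury).

1.97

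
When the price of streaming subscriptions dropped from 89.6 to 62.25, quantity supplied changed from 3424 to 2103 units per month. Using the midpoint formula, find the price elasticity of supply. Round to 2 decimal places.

1.33

%ΔQ = (2103 − 3424)/[(3424 + 2103)/2] = -1321/2763.5 ≈ -0.4780.
%Δp = (62.25 − 89.6)/[(89.6 + 62.25)/2] = -27.35/75.925 ≈ -0.3602.
Arc elasticity E = %ΔQ/%Δp ≈ -0.4780/-0.3602 ≈ 1.33.
|E| > 1: supply is elastic over this range.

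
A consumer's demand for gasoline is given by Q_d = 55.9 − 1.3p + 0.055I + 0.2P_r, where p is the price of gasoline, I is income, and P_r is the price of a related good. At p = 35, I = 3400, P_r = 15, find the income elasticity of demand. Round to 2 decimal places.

0.93

Q_d = 55.9 − 1.3(35) + 0.055(3400) + 0.2(15) = 55.9 − 45.5 + 187 + 3 = 200.4.
∂Q_d/∂I = +0.055, so E_I = 0.055·(3400/200.4) ≈ 0.93.
E_I ∈ (0,1): normal good (necessity).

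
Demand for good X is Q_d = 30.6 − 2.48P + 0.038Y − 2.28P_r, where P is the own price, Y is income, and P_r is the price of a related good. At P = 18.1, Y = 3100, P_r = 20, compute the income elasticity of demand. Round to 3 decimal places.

At the given point, Q_d = 30.6 − 2.48(18.1) + 0.038(3100) − 2.28(20) = 30.6 − 44.888 + 117.8 − 45.6 = 57.912.
∂Q_d/∂Y = +0.038, so E_I = 0.038·(3100/57.912) ≈ 2.034.
E_I > 1: normal good (luxury).

2.034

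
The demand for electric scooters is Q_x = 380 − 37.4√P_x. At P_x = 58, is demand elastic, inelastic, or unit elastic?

elastic

At P_x = 58, Q_x = 95.1701.
dQ_x/dP_x = −37.4/(2√P_x) = −37.4/(2·7.6158).
Point elasticity E = (dQ_x/dP_x)·(P_x/Q_x) = -2.4554 × 58/95.1701 ≈ -1.496.
|E| ≈ 1.496 > 1, so demand is elastic.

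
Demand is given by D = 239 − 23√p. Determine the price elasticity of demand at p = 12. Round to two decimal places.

-0.25

At p = 12, D = 159.3257.
dD/dp = −23/(2√p) = −23/(2·3.4641).
Point elasticity E = (dD/dp)·(p/D) = -3.3198 × 12/159.3257 ≈ -0.25.
|E| < 1, so demand is inelastic at this price.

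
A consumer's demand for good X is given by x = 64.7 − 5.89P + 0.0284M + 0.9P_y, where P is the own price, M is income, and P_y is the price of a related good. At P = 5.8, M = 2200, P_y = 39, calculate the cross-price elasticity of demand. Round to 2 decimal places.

First evaluate x: 64.7 − 5.89(5.8) + 0.0284(2200) + 0.9(39) = 64.7 − 34.162 + 62.48 + 35.1 = 128.118.
∂x/∂P_y = +0.9, so E_xy = 0.9·(39/128.118) ≈ 0.27.
E_xy > 0: the goods are substitutes.

0.27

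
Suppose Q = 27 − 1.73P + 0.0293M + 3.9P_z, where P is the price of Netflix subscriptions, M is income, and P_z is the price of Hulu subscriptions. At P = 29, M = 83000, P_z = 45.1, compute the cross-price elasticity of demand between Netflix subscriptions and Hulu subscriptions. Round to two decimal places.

Q = 27 − 1.73(29) + 0.0293(83000) + 3.9(45.1) = 27 − 50.17 + 2431.9 + 175.89 = 2584.62.
∂Q/∂P_z = +3.9, so E_xy = 3.9·(45.1/2584.62) ≈ 0.07.
E_xy > 0: the goods are substitutes.

0.07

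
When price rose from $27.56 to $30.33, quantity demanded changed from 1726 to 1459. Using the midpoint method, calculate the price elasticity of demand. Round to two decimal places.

-1.75

%ΔQ = (1459 − 1726)/[(1726 + 1459)/2] = -267/1592.5 ≈ -0.1677.
%Δp = (30.33 − 27.56)/[(27.56 + 30.33)/2] = 2.77/28.945 ≈ 0.0957.
Arc elasticity E = %ΔQ/%Δp ≈ -0.1677/0.0957 ≈ -1.75.
|E| > 1: demand is elastic over this range.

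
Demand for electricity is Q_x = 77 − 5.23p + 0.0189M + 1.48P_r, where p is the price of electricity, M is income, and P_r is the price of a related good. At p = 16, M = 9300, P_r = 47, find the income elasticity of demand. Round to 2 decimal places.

Q_x = 77 − 5.23(16) + 0.0189(9300) + 1.48(47) = 77 − 83.68 + 175.77 + 69.56 = 238.65.
∂Q_x/∂M = +0.0189, so E_I = 0.0189·(9300/238.65) ≈ 0.74.
E_I ∈ (0,1): normal good (necessity).

0.74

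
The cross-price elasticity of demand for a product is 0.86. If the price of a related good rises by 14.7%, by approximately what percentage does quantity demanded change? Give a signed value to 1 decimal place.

12.6

%ΔQ ≈ E × %ΔP_y = (0.86) × (14.7%) ≈ 12.6%.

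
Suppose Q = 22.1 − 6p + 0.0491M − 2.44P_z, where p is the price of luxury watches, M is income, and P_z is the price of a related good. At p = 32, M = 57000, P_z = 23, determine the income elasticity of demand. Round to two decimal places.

1.09

Evaluating quantity at (p, M, P_z) gives Q = 22.1 − 6(32) + 0.0491(57000) − 2.44(23) = 22.1 − 192 + 2798.7 − 56.12 = 2572.68.
∂Q/∂M = +0.0491, so E_I = 0.0491·(57000/2572.68) ≈ 1.09.
E_I > 1: normal good (luxury).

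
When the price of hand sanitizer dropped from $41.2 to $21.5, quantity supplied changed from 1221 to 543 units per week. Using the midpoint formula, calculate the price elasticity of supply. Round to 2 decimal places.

%Δq = (543 − 1221)/[(1221 + 543)/2] = -678/882 ≈ -0.7687.
%Δp = (21.5 − 41.2)/[(41.2 + 21.5)/2] = -19.7/31.35 ≈ -0.6284.
Arc elasticity E = %Δq/%Δp ≈ -0.7687/-0.6284 ≈ 1.22.
|E| > 1: supply is elastic over this range.

1.22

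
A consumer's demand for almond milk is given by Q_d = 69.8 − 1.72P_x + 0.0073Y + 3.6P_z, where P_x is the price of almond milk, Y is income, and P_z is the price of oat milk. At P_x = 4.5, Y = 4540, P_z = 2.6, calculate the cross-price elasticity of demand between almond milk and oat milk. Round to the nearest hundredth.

0.09

Evaluating quantity at (P_x, Y, P_z) gives Q_d = 69.8 − 1.72(4.5) + 0.0073(4540) + 3.6(2.6) = 69.8 − 7.74 + 33.142 + 9.36 = 104.562.
∂Q_d/∂P_z = +3.6, so E_xy = 3.6·(2.6/104.562) ≈ 0.09.
E_xy > 0: the goods are substitutes.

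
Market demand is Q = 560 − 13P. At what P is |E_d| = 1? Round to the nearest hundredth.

For linear demand Q = a − bP, E = −bP/(a − bP). |E| = 1 ⇒ bP = a − bP ⇒ P = a/(2b).
P = 560/(2·13) ≈ 21.54.

21.54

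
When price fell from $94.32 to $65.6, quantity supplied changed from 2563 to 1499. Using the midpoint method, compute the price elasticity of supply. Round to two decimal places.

1.46

%Δq = (1499 − 2563)/[(2563 + 1499)/2] = -1064/2031 ≈ -0.5239.
%Δp = (65.6 − 94.32)/[(94.32 + 65.6)/2] = -28.72/79.96 ≈ -0.3592.
Arc elasticity E = %Δq/%Δp ≈ -0.5239/-0.3592 ≈ 1.46.
|E| > 1: supply is elastic over this range.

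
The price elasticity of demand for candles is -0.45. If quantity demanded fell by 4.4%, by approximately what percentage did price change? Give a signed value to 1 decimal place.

%ΔQ ≈ E × %ΔP ⇒ %ΔP = %ΔQ / E = (-4.4%)/(-0.45) ≈ 9.8%.

9.8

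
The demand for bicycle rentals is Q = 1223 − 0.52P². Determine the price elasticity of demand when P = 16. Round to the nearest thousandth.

At P = 16, Q = 1089.88.
dQ/dP = −2·0.52·P = −16.64.
Point elasticity E = (dQ/dP)·(P/Q) = -16.64 × 16/1089.88 ≈ -0.244.
|E| < 1, so demand is inelastic at this price.

-0.244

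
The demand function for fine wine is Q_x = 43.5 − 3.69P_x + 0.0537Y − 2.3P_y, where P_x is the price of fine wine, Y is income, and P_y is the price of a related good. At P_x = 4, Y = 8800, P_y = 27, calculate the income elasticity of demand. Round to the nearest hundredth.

At the given point, Q_x = 43.5 − 3.69(4) + 0.0537(8800) − 2.3(27) = 43.5 − 14.76 + 472.56 − 62.1 = 439.2.
∂Q_x/∂Y = +0.0537, so E_I = 0.0537·(8800/439.2) ≈ 1.08.
E_I > 1: normal good (luxury).

1.08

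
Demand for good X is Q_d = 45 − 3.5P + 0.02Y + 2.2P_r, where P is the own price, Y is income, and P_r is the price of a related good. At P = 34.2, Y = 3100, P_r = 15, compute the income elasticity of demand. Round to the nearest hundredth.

At the given point, Q_d = 45 − 3.5(34.2) + 0.02(3100) + 2.2(15) = 45 − 119.7 + 62 + 33 = 20.3.
∂Q_d/∂Y = +0.02, so E_I = 0.02·(3100/20.3) ≈ 3.05.
E_I > 1: normal good (luxury).

3.05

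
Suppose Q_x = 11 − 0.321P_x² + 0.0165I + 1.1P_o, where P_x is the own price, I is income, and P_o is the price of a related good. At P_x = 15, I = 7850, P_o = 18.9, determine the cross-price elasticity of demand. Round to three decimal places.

Evaluating quantity at (P_x, I, P_o) gives Q_x = 11 − 0.321(15)² + 0.0165(7850) + 1.1(18.9) = 11 − 72.225 + 129.525 + 20.79 = 89.09.
∂Q_x/∂P_o = +1.1, so E_xy = 1.1·(18.9/89.09) ≈ 0.233.
E_xy > 0: the goods are substitutes.

0.233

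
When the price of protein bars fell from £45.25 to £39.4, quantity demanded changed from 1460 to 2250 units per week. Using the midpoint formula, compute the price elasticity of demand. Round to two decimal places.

%ΔQ = (2250 − 1460)/[(1460 + 2250)/2] = 790/1855 ≈ 0.4259.
%Δp = (39.4 − 45.25)/[(45.25 + 39.4)/2] = -5.85/42.325 ≈ -0.1382.
Arc elasticity E = %ΔQ/%Δp ≈ 0.4259/-0.1382 ≈ -3.08.
|E| > 1: demand is elastic over this range.

-3.08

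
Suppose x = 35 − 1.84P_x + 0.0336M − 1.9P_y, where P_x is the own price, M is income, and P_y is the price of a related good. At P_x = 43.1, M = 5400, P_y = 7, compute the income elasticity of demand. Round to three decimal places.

1.465

First evaluate x: 35 − 1.84(43.1) + 0.0336(5400) − 1.9(7) = 35 − 79.304 + 181.44 − 13.3 = 123.836.
∂x/∂M = +0.0336, so E_I = 0.0336·(5400/123.836) ≈ 1.465.
E_I > 1: normal good (luxury).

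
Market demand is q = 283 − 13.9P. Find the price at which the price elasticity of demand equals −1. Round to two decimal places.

10.18

For linear demand q = a − bP, E = −bP/(a − bP). |E| = 1 ⇒ bP = a − bP ⇒ P = a/(2b).
P = 283/(2·13.9) ≈ 10.18.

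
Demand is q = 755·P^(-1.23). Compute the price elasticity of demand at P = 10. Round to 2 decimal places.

-1.23

For a Cobb–Douglas (constant-elasticity) form q = A·P^α·…, the elasticity with respect to P equals the exponent α at every point.
Here the exponent on P is -1.23, so the price elasticity of demand is -1.23.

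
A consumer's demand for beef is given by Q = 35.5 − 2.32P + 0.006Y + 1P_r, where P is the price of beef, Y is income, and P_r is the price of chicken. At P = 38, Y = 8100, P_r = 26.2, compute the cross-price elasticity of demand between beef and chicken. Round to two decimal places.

First evaluate Q: 35.5 − 2.32(38) + 0.006(8100) + 1(26.2) = 35.5 − 88.16 + 48.6 + 26.2 = 22.14.
∂Q/∂P_r = +1, so E_xy = 1·(26.2/22.14) ≈ 1.18.
E_xy > 0: the goods are substitutes.

1.18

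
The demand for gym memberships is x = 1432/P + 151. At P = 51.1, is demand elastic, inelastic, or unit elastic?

inelastic

At P = 51.1, x = 179.0235.
dx/dP = −1432/P² = −0.5484.
Point elasticity E = (dx/dP)·(P/x) = -0.5484 × 51.1/179.0235 ≈ -0.157.
|E| ≈ 0.157 < 1, so demand is inelastic.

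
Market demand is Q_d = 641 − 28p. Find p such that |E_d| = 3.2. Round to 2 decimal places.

Set −bp/(a − bp) = −3.2 ⇒ bp = 3.2(a − bp) ⇒ bp(1+3.2) = 3.2·a.
p = 3.2·641/(28·4.2) ≈ 17.44.

17.44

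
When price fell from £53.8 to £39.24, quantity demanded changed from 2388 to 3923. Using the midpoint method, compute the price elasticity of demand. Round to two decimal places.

%Δq = (3923 − 2388)/[(2388 + 3923)/2] = 1535/3155.5 ≈ 0.4865.
%ΔP = (39.24 − 53.8)/[(53.8 + 39.24)/2] = -14.56/46.52 ≈ -0.3130.
Arc elasticity E = %Δq/%ΔP ≈ 0.4865/-0.3130 ≈ -1.55.
|E| > 1: demand is elastic over this range.

-1.55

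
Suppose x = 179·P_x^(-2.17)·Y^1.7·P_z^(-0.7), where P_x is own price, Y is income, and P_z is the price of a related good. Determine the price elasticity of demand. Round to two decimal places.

-2.17

For a Cobb–Douglas (constant-elasticity) form x = A·P_x^α·…, the elasticity with respect to P_x equals the exponent α at every point.
Here the exponent on P_x is -2.17, so the price elasticity of demand is -2.17.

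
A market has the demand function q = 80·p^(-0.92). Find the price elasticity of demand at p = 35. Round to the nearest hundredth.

-0.92

For a Cobb–Douglas (constant-elasticity) form q = A·p^α·…, the elasticity with respect to p equals the exponent α at every point.
Here the exponent on p is -0.92, so the price elasticity of demand is -0.92.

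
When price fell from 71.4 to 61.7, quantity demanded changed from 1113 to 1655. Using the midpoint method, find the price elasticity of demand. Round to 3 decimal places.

%ΔQ = (1655 − 1113)/[(1113 + 1655)/2] = 542/1384 ≈ 0.3916.
%ΔP = (61.7 − 71.4)/[(71.4 + 61.7)/2] = -9.7/66.55 ≈ -0.1458.
Arc elasticity E = %ΔQ/%ΔP ≈ 0.3916/-0.1458 ≈ -2.687.
|E| > 1: demand is elastic over this range.

-2.687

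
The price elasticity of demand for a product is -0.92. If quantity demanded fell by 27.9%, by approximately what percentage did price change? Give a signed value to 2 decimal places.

%ΔQ ≈ E × %ΔP ⇒ %ΔP = %ΔQ / E = (-27.9%)/(-0.92) ≈ 30.33%.

30.33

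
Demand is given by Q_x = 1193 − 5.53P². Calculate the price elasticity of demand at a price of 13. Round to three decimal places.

At P = 13, Q_x = 258.43.
dQ_x/dP = −2·5.53·P = −143.78.
Point elasticity E = (dQ_x/dP)·(P/Q_x) = -143.78 × 13/258.43 ≈ -7.233.
|E| > 1, so demand is elastic at this price.

-7.233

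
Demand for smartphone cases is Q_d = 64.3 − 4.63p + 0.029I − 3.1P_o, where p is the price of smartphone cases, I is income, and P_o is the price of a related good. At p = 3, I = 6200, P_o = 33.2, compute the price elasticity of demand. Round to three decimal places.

-0.109

First evaluate Q_d: 64.3 − 4.63(3) + 0.029(6200) − 3.1(33.2) = 64.3 − 13.89 + 179.8 − 102.92 = 127.29.
∂Q_d/∂p = −4.63, so E_p = (−4.63)·(3/127.29) ≈ -0.109.
|E_p| < 1: demand is inelastic.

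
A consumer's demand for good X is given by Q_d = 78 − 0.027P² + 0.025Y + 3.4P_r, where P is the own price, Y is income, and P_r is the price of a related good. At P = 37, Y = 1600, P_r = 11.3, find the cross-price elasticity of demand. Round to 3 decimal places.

At the given point, Q_d = 78 − 0.027(37)² + 0.025(1600) + 3.4(11.3) = 78 − 36.963 + 40 + 38.42 = 119.457.
∂Q_d/∂P_r = +3.4, so E_xy = 3.4·(11.3/119.457) ≈ 0.322.
E_xy > 0: the goods are substitutes.

0.322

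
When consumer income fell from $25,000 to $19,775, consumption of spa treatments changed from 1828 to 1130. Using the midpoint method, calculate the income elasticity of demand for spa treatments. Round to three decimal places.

%ΔQ = (1130 − 1828)/[(1828+1130)/2] = -698/1479 ≈ -0.4719.
%ΔM = (19,775 − 25,000)/[(25,000+19,775)/2] = -5225/22387.5 ≈ -0.2334.
E_I = %ΔQ/%ΔM ≈ 2.022.
E_I > 1: normal good (luxury).

2.022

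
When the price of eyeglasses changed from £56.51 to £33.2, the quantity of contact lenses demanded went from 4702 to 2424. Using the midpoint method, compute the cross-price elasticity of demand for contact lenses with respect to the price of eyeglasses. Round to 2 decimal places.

%ΔQ_x = (2424 − 4702)/[(4702+2424)/2] = -2278/3563 ≈ -0.6393.
%ΔP_y = (33.2 − 56.51)/[(56.51+33.2)/2] ≈ -0.5197.
E_xy = -0.6393/-0.5197 ≈ 1.23.
E_xy > 0, so contact lenses and eyeglasses are substitutes.

1.23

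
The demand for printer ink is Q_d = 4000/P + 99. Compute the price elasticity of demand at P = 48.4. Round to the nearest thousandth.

-0.455

At P = 48.4, Q_d = 181.6446.
dQ_d/dP = −4000/P² = −1.7075.
Point elasticity E = (dQ_d/dP)·(P/Q_d) = -1.7075 × 48.4/181.6446 ≈ -0.455.
|E| < 1, so demand is inelastic at this price.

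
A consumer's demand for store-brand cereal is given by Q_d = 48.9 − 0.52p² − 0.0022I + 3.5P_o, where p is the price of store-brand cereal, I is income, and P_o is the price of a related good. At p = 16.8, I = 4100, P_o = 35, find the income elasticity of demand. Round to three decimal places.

-0.578

Q_d = 48.9 − 0.52(16.8)² − 0.0022(4100) + 3.5(35) = 48.9 − 146.7648 − 9.02 + 122.5 = 15.6152.
∂Q_d/∂I = −0.0022, so E_I = -0.0022·(4100/15.6152) ≈ -0.578.
E_I < 0: inferior good.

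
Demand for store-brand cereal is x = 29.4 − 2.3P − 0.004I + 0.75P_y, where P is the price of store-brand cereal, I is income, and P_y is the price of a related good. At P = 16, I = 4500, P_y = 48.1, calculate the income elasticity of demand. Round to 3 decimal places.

Substituting, x = 29.4 − 2.3(16) − 0.004(4500) + 0.75(48.1) = 29.4 − 36.8 − 18 + 36.075 = 10.675.
∂x/∂I = −0.004, so E_I = -0.004·(4500/10.675) ≈ -1.686.
E_I < 0: inferior good.

-1.686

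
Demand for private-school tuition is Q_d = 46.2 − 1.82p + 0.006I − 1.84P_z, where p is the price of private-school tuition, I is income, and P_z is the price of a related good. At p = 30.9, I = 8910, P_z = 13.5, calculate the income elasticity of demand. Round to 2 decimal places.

2.88

At the given point, Q_d = 46.2 − 1.82(30.9) + 0.006(8910) − 1.84(13.5) = 46.2 − 56.238 + 53.46 − 24.84 = 18.582.
∂Q_d/∂I = +0.006, so E_I = 0.006·(8910/18.582) ≈ 2.88.
E_I > 1: normal good (luxury).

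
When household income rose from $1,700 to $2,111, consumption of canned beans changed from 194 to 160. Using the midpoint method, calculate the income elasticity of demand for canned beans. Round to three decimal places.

-0.891

%ΔQ = (160 − 194)/[(194+160)/2] = -34/177 ≈ -0.1921.
%ΔY = (2,111 − 1,700)/[(1,700+2,111)/2] = 411/1905.5 ≈ 0.2157.
E_I = %ΔQ/%ΔY ≈ -0.891.
E_I < 0: inferior good.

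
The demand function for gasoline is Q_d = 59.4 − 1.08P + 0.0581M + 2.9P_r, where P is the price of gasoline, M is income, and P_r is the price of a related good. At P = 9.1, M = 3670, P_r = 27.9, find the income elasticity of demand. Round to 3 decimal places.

0.620

Q_d = 59.4 − 1.08(9.1) + 0.0581(3670) + 2.9(27.9) = 59.4 − 9.828 + 213.227 + 80.91 = 343.709.
∂Q_d/∂M = +0.0581, so E_I = 0.0581·(3670/343.709) ≈ 0.620.
E_I ∈ (0,1): normal good (necessity).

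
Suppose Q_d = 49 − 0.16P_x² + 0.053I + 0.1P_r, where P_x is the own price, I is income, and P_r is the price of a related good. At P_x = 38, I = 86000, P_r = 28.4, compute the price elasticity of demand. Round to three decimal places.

Substituting, Q_d = 49 − 0.16(38)² + 0.053(86000) + 0.1(28.4) = 49 − 231.04 + 4558 + 2.84 = 4378.8.
∂Q_d/∂P_x = −2·0.16·P_x = -12.16, so E_p = -12.16·(38/4378.8) ≈ -0.106.
|E_p| < 1: demand is inelastic.

-0.106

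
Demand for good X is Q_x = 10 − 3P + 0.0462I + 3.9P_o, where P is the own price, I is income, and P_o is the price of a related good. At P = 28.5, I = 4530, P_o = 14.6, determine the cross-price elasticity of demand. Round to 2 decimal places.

0.30

First evaluate Q_x: 10 − 3(28.5) + 0.0462(4530) + 3.9(14.6) = 10 − 85.5 + 209.286 + 56.94 = 190.726.
∂Q_x/∂P_o = +3.9, so E_xy = 3.9·(14.6/190.726) ≈ 0.30.
E_xy > 0: the goods are substitutes.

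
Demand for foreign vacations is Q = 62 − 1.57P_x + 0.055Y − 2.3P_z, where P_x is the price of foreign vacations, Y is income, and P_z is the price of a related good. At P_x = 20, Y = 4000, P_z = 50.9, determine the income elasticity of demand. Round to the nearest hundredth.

At the given point, Q = 62 − 1.57(20) + 0.055(4000) − 2.3(50.9) = 62 − 31.4 + 220 − 117.07 = 133.53.
∂Q/∂Y = +0.055, so E_I = 0.055·(4000/133.53) ≈ 1.65.
E_I > 1: normal good (luxury).

1.65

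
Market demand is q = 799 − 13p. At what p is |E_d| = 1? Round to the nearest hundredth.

30.73

For linear demand q = a − bp, E = −bp/(a − bp). |E| = 1 ⇒ bp = a − bp ⇒ p = a/(2b).
p = 799/(2·13) ≈ 30.73.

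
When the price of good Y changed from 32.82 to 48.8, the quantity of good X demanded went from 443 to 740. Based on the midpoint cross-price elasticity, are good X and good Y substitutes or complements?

substitutes

%ΔQ_x = (740 − 443)/[(443+740)/2] = 297/591.5 ≈ 0.5021.
%ΔP_y = (48.8 − 32.82)/[(32.82+48.8)/2] ≈ 0.3916.
E_xy = 0.5021/0.3916 ≈ 1.282.
E_xy > 0, so the goods are substitutes.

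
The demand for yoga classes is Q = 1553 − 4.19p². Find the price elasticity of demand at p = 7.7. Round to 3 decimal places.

-0.381

At p = 7.7, Q = 1304.5749.
dQ/dp = −2·4.19·p = −64.526.
Point elasticity E = (dQ/dp)·(p/Q) = -64.526 × 7.7/1304.5749 ≈ -0.381.
|E| < 1, so demand is inelastic at this price.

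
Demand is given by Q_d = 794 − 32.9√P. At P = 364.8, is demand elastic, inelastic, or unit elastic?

At P = 364.8, Q_d = 165.6186.
dQ_d/dP = −32.9/(2√P) = −32.9/(2·19.0997).
Point elasticity E = (dQ_d/dP)·(P/Q_d) = -0.8613 × 364.8/165.6186 ≈ -1.897.
|E| ≈ 1.897 > 1, so demand is elastic.

elastic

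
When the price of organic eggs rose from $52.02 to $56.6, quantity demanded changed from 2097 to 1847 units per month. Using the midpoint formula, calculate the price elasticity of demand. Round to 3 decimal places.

-1.503

%Δq = (1847 − 2097)/[(2097 + 1847)/2] = -250/1972 ≈ -0.1268.
%ΔP = (56.6 − 52.02)/[(52.02 + 56.6)/2] = 4.58/54.31 ≈ 0.0843.
Arc elasticity E = %Δq/%ΔP ≈ -0.1268/0.0843 ≈ -1.503.
|E| > 1: demand is elastic over this range.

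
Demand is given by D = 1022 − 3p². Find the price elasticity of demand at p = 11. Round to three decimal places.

At p = 11, D = 659.
dD/dp = −2·3·p = −66.
Point elasticity E = (dD/dp)·(p/D) = -66 × 11/659 ≈ -1.102.
|E| > 1, so demand is elastic at this price.

-1.102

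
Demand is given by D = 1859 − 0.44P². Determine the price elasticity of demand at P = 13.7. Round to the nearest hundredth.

At P = 13.7, D = 1776.4164.
dD/dP = −2·0.44·P = −12.056.
Point elasticity E = (dD/dP)·(P/D) = -12.056 × 13.7/1776.4164 ≈ -0.09.
|E| < 1, so demand is inelastic at this price.

-0.09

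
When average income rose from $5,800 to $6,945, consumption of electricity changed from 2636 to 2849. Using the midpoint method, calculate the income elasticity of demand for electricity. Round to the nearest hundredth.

0.43

%ΔQ = (2849 − 2636)/[(2636+2849)/2] = 213/2742.5 ≈ 0.0777.
%ΔM = (6,945 − 5,800)/[(5,800+6,945)/2] = 1145/6372.5 ≈ 0.1797.
E_I = %ΔQ/%ΔM ≈ 0.43.
E_I ∈ (0,1): normal good (necessity).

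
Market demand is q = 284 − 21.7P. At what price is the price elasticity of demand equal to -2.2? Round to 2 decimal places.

Set −bP/(a − bP) = −2.2 ⇒ bP = 2.2(a − bP) ⇒ bP(1+2.2) = 2.2·a.
P = 2.2·284/(21.7·3.2) ≈ 9.00.

9.00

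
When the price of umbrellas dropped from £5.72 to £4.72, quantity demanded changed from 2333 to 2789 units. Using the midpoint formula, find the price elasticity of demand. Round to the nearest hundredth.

-0.93

%ΔQ = (2789 − 2333)/[(2333 + 2789)/2] = 456/2561 ≈ 0.1781.
%ΔP = (4.72 − 5.72)/[(5.72 + 4.72)/2] = -1/5.22 ≈ -0.1916.
Arc elasticity E = %ΔQ/%ΔP ≈ 0.1781/-0.1916 ≈ -0.93.
|E| < 1: demand is inelastic over this range.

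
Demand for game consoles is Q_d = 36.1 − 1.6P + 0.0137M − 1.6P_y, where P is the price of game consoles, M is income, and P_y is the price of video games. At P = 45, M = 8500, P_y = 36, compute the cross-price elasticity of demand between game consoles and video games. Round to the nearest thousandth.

Substituting, Q_d = 36.1 − 1.6(45) + 0.0137(8500) − 1.6(36) = 36.1 − 72 + 116.45 − 57.6 = 22.95.
∂Q_d/∂P_y = −1.6, so E_xy = -1.6·(36/22.95) ≈ -2.510.
E_xy < 0: the goods are complements.

-2.510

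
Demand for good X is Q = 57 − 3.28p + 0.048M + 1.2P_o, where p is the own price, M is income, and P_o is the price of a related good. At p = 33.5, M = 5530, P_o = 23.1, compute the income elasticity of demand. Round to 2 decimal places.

Evaluating quantity at (p, M, P_o) gives Q = 57 − 3.28(33.5) + 0.048(5530) + 1.2(23.1) = 57 − 109.88 + 265.44 + 27.72 = 240.28.
∂Q/∂M = +0.048, so E_I = 0.048·(5530/240.28) ≈ 1.10.
E_I > 1: normal good (luxury).

1.10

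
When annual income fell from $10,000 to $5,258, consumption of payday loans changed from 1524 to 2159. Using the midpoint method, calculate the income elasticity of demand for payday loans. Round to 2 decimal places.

%ΔQ = (2159 − 1524)/[(1524+2159)/2] = 635/1841.5 ≈ 0.3448.
%ΔM = (5,258 − 10,000)/[(10,000+5,258)/2] = -4742/7629 ≈ -0.6216.
E_I = %ΔQ/%ΔM ≈ -0.55.
E_I < 0: inferior good.

-0.55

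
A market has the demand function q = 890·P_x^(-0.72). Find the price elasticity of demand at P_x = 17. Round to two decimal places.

-0.72

For a Cobb–Douglas (constant-elasticity) form q = A·P_x^α·…, the elasticity with respect to P_x equals the exponent α at every point.
Here the exponent on P_x is -0.72, so the price elasticity of demand is -0.72.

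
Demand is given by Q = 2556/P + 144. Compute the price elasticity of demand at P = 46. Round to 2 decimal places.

-0.28

At P = 46, Q = 199.5652.
dQ/dP = −2556/P² = −1.2079.
Point elasticity E = (dQ/dP)·(P/Q) = -1.2079 × 46/199.5652 ≈ -0.28.
|E| < 1, so demand is inelastic at this price.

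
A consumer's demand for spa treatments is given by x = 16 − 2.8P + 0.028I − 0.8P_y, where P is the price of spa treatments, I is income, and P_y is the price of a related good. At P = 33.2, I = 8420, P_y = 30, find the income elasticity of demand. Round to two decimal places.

x = 16 − 2.8(33.2) + 0.028(8420) − 0.8(30) = 16 − 92.96 + 235.76 − 24 = 134.8.
∂x/∂I = +0.028, so E_I = 0.028·(8420/134.8) ≈ 1.75.
E_I > 1: normal good (luxury).

1.75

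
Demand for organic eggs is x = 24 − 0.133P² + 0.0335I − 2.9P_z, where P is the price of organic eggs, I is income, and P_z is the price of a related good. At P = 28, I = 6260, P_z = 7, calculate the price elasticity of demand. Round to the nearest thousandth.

-1.911

x = 24 − 0.133(28)² + 0.0335(6260) − 2.9(7) = 24 − 104.272 + 209.71 − 20.3 = 109.138.
∂x/∂P = −2·0.133·P = -7.448, so E_p = -7.448·(28/109.138) ≈ -1.911.
|E_p| > 1: demand is elastic.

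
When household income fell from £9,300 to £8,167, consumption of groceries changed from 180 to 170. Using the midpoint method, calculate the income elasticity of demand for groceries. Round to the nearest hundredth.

0.44

%ΔQ = (170 − 180)/[(180+170)/2] = -10/175 ≈ -0.0571.
%ΔI = (8,167 − 9,300)/[(9,300+8,167)/2] = -1133/8733.5 ≈ -0.1297.
E_I = %ΔQ/%ΔI ≈ 0.44.
E_I ∈ (0,1): normal good (necessity).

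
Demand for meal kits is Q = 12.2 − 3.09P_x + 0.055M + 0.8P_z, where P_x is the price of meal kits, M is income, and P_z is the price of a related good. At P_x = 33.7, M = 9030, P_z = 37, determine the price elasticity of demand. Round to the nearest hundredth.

Q = 12.2 − 3.09(33.7) + 0.055(9030) + 0.8(37) = 12.2 − 104.133 + 496.65 + 29.6 = 434.317.
∂Q/∂P_x = −3.09, so E_p = (−3.09)·(33.7/434.317) ≈ -0.24.
|E_p| < 1: demand is inelastic.

-0.24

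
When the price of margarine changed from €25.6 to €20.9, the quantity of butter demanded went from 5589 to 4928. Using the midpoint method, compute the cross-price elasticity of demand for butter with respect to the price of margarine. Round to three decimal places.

0.622

%ΔQ_x = (4928 − 5589)/[(5589+4928)/2] = -661/5258.5 ≈ -0.1257.
%ΔP_y = (20.9 − 25.6)/[(25.6+20.9)/2] ≈ -0.2022.
E_xy = -0.1257/-0.2022 ≈ 0.622.
E_xy > 0, so butter and margarine are substitutes.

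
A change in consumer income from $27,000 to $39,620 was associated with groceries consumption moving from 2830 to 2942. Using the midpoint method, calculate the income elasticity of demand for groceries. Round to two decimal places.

0.10

%ΔQ = (2942 − 2830)/[(2830+2942)/2] = 112/2886 ≈ 0.0388.
%ΔI = (39,620 − 27,000)/[(27,000+39,620)/2] = 12620/33310 ≈ 0.3789.
E_I = %ΔQ/%ΔI ≈ 0.10.
E_I ∈ (0,1): normal good (necessity).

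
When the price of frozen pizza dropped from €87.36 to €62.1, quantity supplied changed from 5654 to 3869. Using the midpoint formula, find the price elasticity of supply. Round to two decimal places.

%ΔQ = (3869 − 5654)/[(5654 + 3869)/2] = -1785/4761.5 ≈ -0.3749.
%ΔP = (62.1 − 87.36)/[(87.36 + 62.1)/2] = -25.26/74.73 ≈ -0.3380.
Arc elasticity E = %ΔQ/%ΔP ≈ -0.3749/-0.3380 ≈ 1.11.
|E| > 1: supply is elastic over this range.

1.11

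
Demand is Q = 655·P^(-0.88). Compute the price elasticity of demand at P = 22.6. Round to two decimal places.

-0.88

For a Cobb–Douglas (constant-elasticity) form Q = A·P^α·…, the elasticity with respect to P equals the exponent α at every point.
Here the exponent on P is -0.88, so the price elasticity of demand is -0.88.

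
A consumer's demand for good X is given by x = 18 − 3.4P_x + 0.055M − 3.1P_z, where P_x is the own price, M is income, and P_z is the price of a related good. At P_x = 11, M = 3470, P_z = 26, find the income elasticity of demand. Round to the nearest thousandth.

Evaluating quantity at (P_x, M, P_z) gives x = 18 − 3.4(11) + 0.055(3470) − 3.1(26) = 18 − 37.4 + 190.85 − 80.6 = 90.85.
∂x/∂M = +0.055, so E_I = 0.055·(3470/90.85) ≈ 2.101.
E_I > 1: normal good (luxury).

2.101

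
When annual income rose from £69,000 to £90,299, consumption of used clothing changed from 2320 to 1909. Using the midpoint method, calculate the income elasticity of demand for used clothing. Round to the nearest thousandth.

-0.727

%ΔQ = (1909 − 2320)/[(2320+1909)/2] = -411/2114.5 ≈ -0.1944.
%ΔY = (90,299 − 69,000)/[(69,000+90,299)/2] = 21299/79649.5 ≈ 0.2674.
E_I = %ΔQ/%ΔY ≈ -0.727.
E_I < 0: inferior good.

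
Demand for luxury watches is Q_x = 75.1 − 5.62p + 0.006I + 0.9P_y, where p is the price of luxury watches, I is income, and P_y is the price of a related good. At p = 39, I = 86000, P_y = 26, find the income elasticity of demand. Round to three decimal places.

At the given point, Q_x = 75.1 − 5.62(39) + 0.006(86000) + 0.9(26) = 75.1 − 219.18 + 516 + 23.4 = 395.32.
∂Q_x/∂I = +0.006, so E_I = 0.006·(86000/395.32) ≈ 1.305.
E_I > 1: normal good (luxury).

1.305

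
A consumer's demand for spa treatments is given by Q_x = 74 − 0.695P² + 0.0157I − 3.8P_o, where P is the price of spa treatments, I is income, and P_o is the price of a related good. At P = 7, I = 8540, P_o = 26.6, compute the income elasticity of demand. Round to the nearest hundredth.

At the given point, Q_x = 74 − 0.695(7)² + 0.0157(8540) − 3.8(26.6) = 74 − 34.055 + 134.078 − 101.08 = 72.943.
∂Q_x/∂I = +0.0157, so E_I = 0.0157·(8540/72.943) ≈ 1.84.
E_I > 1: normal good (luxury).

1.84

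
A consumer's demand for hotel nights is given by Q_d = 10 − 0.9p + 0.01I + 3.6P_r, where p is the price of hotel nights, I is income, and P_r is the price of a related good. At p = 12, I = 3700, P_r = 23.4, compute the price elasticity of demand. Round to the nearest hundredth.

-0.09

Q_d = 10 − 0.9(12) + 0.01(3700) + 3.6(23.4) = 10 − 10.8 + 37 + 84.24 = 120.44.
∂Q_d/∂p = −0.9, so E_p = (−0.9)·(12/120.44) ≈ -0.09.
|E_p| < 1: demand is inelastic.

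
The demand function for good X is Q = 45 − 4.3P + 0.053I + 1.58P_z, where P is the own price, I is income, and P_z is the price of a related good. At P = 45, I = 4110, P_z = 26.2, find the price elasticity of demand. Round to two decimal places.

-1.75

Evaluating quantity at (P, I, P_z) gives Q = 45 − 4.3(45) + 0.053(4110) + 1.58(26.2) = 45 − 193.5 + 217.83 + 41.396 = 110.726.
∂Q/∂P = −4.3, so E_p = (−4.3)·(45/110.726) ≈ -1.75.
|E_p| > 1: demand is elastic.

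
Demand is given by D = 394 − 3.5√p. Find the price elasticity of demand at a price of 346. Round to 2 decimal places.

At p = 346, D = 328.8962.
dD/dp = −3.5/(2√p) = −3.5/(2·18.6011).
Point elasticity E = (dD/dp)·(p/D) = -0.0941 × 346/328.8962 ≈ -0.10.
|E| < 1, so demand is inelastic at this price.

-0.10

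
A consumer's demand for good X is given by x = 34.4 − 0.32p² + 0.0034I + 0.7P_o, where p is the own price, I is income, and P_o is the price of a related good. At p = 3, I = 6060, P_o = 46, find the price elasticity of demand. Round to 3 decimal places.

x = 34.4 − 0.32(3)² + 0.0034(6060) + 0.7(46) = 34.4 − 2.88 + 20.604 + 32.2 = 84.324.
∂x/∂p = −2·0.32·p = -1.92, so E_p = -1.92·(3/84.324) ≈ -0.068.
|E_p| < 1: demand is inelastic.

-0.068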